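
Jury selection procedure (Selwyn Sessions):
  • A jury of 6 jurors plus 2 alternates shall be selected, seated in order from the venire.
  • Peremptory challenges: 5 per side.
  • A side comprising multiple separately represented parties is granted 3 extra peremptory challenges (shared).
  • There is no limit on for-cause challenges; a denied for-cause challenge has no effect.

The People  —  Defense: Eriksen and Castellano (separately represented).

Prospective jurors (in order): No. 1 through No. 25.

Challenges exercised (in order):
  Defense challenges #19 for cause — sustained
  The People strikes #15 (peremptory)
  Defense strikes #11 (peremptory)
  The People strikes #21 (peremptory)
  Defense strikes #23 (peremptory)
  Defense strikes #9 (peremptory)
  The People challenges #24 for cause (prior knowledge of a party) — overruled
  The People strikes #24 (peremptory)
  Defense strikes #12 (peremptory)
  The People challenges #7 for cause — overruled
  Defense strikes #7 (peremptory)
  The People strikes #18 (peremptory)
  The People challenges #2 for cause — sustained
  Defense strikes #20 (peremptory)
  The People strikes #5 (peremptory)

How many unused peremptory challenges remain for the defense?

2

Defense allotment: 5 base + 3 multi-party = 8.
Defense peremptories used: #11, #23, #9, #12, #7, #20 — 6 (the for-cause on #19 doesn't count).
Remaining: 8 − 6 = 2.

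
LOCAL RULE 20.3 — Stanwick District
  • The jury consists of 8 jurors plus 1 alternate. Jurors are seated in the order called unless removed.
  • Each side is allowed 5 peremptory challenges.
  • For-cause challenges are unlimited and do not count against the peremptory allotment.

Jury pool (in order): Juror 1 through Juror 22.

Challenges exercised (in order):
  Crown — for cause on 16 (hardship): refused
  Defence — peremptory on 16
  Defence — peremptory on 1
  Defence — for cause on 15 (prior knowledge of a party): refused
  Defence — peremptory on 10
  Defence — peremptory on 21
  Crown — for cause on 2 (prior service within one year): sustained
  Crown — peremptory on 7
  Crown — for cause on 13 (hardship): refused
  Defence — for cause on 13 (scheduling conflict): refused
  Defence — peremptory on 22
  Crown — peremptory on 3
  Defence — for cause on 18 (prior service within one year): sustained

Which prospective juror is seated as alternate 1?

14

Removed: #1, #2, #3, #7, #10, #16, #18, #21, #22. (#13, #15 stay — for-cause denied.)
Seating in order: seats 1–8 → #4, #5, #6, #8, #9, #11, #12, #13; alternates → #14.
So alternate 1 is #14.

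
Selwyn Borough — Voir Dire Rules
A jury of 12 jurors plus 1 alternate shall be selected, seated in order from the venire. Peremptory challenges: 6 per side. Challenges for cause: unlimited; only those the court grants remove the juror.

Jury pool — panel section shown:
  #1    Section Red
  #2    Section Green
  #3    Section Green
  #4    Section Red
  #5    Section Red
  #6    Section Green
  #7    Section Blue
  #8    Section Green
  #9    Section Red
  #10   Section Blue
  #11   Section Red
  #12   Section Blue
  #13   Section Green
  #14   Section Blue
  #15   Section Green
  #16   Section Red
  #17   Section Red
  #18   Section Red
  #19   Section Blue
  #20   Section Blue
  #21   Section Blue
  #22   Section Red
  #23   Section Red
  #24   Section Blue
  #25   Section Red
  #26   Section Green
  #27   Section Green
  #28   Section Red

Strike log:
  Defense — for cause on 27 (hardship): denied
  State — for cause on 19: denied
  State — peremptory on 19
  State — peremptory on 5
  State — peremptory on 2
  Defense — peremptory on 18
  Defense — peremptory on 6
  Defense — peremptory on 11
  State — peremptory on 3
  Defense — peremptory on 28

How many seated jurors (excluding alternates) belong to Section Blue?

4

Removed: #2, #3, #5, #6, #11, #18, #19, #28.
Seated jurors 1–12: #1, #4, #7, #8, #9, #10, #12, #13, #14, #15, #16, #17 (alternates #20 not counted).
Of those, in Section Blue: #7, #10, #12, #14 → 4.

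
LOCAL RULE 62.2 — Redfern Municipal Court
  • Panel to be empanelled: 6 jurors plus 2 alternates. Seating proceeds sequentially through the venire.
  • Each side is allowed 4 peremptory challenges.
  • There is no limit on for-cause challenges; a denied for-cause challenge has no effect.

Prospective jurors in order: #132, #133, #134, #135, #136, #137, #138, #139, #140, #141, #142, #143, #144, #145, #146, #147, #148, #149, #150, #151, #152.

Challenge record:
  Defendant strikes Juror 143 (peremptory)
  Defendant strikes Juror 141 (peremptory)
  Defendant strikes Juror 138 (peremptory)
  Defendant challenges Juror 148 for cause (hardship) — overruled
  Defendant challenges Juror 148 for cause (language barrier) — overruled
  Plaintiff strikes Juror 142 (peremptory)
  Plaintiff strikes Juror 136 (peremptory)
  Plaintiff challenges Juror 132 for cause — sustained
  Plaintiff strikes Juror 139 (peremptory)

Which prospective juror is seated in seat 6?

Removed: #132, #136, #138, #139, #141, #142, #143. (#148 stays — for-cause denied.)
Seating in order: seats 1–6 → #133, #134, #135, #137, #140, #144; alternates → #145, #146.
So seat 6 is #144.

144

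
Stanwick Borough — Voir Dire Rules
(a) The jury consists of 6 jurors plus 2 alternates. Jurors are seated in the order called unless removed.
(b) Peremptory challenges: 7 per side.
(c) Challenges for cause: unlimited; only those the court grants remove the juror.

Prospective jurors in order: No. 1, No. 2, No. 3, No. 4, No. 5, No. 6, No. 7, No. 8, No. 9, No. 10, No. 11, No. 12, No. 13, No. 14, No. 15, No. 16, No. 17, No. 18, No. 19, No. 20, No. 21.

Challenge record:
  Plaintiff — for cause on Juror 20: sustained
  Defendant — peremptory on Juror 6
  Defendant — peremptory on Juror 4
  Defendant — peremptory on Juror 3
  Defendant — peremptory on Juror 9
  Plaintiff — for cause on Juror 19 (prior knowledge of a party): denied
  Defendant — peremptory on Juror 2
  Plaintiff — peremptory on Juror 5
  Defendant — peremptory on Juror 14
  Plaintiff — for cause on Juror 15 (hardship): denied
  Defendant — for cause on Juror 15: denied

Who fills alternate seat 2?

15

Removed: #2, #3, #4, #5, #6, #9, #14, #20. (#15, #19 stay — for-cause denied.)
Filling seats in venire order through position 8: #1, #7, #8, #10, #11, #12, #13, #15.
So alternate 2 is #15.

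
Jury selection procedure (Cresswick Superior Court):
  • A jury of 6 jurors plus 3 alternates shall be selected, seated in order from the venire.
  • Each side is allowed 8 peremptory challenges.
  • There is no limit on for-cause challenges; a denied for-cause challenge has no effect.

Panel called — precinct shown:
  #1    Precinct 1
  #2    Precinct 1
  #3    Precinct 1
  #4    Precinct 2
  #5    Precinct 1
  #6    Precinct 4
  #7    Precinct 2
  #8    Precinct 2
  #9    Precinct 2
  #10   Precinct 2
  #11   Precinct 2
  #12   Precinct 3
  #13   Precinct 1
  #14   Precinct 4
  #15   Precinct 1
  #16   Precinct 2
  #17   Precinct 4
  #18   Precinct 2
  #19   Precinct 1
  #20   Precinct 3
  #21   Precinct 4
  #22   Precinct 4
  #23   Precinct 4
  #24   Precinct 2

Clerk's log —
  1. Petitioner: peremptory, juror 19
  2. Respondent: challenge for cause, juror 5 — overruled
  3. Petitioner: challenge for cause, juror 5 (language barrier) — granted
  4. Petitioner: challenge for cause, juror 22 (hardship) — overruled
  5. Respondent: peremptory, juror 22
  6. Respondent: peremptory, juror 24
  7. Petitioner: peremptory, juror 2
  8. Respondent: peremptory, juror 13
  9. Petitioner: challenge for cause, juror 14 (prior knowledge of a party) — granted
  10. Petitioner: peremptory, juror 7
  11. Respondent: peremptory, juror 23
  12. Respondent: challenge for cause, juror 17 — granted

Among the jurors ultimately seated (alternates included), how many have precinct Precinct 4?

1

Removed: #2, #5, #7, #13, #14, #17, #19, #22, #23, #24.
Seated (9 incl. alternates): #1, #3, #4, #6, #8, #9, #10, #11, #12.
Of those, in Precinct 4: #6 → 1.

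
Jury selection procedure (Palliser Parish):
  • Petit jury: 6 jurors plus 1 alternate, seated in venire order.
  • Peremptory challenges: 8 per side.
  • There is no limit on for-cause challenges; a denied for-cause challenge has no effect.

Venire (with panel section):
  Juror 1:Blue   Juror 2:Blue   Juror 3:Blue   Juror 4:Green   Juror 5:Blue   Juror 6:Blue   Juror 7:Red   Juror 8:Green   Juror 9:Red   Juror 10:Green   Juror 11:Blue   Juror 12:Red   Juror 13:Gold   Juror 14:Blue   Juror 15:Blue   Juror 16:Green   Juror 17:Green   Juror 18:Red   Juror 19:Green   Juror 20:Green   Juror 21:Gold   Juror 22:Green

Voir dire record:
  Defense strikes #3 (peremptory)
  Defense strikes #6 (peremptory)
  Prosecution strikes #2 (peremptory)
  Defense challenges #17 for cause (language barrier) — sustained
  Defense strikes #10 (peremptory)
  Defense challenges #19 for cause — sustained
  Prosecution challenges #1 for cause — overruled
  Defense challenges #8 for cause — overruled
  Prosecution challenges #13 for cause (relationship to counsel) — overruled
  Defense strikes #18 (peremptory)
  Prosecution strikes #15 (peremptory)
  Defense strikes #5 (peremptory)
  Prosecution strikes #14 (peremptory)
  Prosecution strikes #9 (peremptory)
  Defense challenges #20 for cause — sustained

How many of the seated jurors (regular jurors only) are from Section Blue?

2

Removed: #2, #3, #5, #6, #9, #10, #14, #15, #17, #18, #19, #20.
Seated jurors 1–6: #1, #4, #7, #8, #11, #12 (alternates #13 not counted).
Of those, in Section Blue: #1, #11 → 2.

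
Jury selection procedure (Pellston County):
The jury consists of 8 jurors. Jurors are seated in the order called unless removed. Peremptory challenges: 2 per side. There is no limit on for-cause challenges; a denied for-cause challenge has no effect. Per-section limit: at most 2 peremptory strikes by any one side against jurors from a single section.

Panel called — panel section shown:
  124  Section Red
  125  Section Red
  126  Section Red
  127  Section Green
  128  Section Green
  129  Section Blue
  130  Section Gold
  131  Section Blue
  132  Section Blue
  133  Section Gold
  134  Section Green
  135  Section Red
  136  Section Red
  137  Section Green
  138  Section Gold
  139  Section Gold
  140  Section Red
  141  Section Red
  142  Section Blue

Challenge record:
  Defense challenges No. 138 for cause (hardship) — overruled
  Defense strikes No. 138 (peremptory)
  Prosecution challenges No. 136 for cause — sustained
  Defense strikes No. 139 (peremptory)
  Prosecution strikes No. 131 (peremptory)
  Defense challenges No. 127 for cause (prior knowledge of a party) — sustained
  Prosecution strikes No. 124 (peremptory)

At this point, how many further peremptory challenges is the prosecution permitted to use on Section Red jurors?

0

Prosecution peremptories so far: #131, #124 — 2 of 2 used, 0 left overall.
Against Section Red: #124 — 1 used; per-section cap 2 leaves 1.
Binding limit: min(0, 1) = 0.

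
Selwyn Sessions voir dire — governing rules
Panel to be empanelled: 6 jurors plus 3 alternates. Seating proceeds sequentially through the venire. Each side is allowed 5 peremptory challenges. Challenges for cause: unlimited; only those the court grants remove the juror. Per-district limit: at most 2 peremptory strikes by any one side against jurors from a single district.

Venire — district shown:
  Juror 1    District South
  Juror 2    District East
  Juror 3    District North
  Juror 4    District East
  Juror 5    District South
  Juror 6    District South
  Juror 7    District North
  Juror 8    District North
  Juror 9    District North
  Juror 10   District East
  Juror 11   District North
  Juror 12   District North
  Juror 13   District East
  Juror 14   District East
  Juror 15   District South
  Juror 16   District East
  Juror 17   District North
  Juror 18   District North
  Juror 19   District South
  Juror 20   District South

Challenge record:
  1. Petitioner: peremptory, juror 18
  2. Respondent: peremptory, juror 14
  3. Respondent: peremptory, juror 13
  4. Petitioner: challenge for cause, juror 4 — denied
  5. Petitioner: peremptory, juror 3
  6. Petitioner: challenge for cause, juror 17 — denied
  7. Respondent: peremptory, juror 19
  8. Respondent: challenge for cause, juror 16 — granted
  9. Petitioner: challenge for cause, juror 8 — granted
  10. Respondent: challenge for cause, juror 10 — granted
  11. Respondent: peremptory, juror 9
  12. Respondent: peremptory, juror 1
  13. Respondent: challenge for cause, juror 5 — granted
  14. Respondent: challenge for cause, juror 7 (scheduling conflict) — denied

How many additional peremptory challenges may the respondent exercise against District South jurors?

0

Respondent peremptories so far: #14, #13, #19, #9, #1 — 5 of 5 used, 0 left overall.
Against District South: #19, #1 — 2 used; per-district cap 2 leaves 0.
Binding limit: min(0, 0) = 0.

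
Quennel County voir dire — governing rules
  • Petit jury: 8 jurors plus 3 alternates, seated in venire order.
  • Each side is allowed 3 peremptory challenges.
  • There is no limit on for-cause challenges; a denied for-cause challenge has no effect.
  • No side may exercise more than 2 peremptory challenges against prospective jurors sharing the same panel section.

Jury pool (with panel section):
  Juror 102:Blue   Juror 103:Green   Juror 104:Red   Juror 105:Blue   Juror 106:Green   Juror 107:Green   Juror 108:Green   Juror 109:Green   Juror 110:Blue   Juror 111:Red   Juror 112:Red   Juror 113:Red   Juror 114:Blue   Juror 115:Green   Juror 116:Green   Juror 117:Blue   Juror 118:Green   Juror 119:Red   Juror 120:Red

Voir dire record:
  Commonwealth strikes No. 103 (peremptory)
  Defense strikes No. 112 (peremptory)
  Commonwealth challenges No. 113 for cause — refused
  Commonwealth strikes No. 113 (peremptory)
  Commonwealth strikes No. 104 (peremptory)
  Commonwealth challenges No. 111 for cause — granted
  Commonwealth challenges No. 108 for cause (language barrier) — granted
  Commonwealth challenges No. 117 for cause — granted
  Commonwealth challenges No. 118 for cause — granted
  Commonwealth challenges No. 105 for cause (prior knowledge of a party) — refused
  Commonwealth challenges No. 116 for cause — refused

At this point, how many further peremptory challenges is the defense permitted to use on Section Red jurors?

1

Defense peremptories so far: #112 — 1 of 3 used, 2 left overall.
Against Section Red: #112 — 1 used; per-section cap 2 leaves 1.
Binding limit: min(2, 1) = 1.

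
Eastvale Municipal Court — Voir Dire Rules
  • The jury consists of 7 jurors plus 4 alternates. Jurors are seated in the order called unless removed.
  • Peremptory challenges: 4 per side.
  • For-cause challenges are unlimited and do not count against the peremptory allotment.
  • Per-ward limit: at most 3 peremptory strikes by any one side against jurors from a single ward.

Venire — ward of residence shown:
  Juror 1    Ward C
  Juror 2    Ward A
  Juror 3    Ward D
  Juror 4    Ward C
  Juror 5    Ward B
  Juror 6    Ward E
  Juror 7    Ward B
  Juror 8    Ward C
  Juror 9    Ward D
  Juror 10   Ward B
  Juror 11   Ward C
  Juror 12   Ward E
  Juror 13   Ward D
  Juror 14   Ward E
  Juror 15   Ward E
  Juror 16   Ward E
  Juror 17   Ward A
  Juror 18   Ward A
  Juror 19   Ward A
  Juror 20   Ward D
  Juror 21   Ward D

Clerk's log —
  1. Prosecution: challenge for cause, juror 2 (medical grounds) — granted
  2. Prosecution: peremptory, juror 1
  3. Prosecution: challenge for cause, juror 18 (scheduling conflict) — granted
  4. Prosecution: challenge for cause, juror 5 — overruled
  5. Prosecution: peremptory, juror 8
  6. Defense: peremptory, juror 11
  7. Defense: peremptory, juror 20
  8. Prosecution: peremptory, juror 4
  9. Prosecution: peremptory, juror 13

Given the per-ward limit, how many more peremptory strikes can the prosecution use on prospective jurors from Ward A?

0

Prosecution peremptories so far: #1, #8, #4, #13 — 4 of 4 used, 0 left overall.
Against Ward A: none yet — per-ward cap 3 leaves 3.
Binding limit: min(0, 3) = 0.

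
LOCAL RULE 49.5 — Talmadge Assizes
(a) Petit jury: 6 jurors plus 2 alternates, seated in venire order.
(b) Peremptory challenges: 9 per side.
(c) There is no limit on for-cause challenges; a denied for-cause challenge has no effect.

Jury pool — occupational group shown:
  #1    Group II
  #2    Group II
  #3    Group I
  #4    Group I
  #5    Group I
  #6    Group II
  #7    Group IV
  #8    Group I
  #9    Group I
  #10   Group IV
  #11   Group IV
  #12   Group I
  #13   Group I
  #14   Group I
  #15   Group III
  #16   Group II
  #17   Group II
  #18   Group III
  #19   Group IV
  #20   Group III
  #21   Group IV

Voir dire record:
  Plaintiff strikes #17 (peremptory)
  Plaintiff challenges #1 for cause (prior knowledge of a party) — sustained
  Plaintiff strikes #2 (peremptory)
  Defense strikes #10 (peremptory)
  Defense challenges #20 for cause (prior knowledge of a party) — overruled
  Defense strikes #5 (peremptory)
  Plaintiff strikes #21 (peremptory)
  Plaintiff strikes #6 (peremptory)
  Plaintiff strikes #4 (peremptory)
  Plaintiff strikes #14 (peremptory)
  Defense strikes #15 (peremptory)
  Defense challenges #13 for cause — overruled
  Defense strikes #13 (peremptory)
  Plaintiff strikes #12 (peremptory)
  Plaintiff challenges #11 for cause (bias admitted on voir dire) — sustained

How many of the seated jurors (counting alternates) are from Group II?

Removed: #1, #2, #4, #5, #6, #10, #11, #12, #13, #14, #15, #17, #21.
Seated (8 incl. alternates): #3, #7, #8, #9, #16, #18, #19, #20.
Of those, in Group II: #16 → 1.

1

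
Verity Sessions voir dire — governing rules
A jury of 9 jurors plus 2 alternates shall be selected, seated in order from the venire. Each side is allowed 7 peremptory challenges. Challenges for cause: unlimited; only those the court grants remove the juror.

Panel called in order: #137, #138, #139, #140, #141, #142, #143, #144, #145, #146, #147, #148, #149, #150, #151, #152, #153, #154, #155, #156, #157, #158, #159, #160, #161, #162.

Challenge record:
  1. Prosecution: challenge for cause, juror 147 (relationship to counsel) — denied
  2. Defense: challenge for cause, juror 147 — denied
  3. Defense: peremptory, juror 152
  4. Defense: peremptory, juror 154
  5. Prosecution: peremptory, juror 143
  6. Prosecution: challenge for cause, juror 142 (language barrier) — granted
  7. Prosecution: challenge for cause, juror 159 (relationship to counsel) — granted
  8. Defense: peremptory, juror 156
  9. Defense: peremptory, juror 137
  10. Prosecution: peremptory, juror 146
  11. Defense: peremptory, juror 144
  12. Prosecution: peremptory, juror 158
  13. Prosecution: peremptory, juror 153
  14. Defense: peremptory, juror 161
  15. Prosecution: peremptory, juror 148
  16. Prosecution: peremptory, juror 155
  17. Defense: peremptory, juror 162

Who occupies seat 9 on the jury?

Removed: #137, #142, #143, #144, #146, #148, #152, #153, #154, #155, #156, #158, #159, #161, #162. (#147 stays — for-cause denied.)
Filling seats in venire order through position 9: #138, #139, #140, #141, #145, #147, #149, #150, #151.
So seat 9 is #151.

151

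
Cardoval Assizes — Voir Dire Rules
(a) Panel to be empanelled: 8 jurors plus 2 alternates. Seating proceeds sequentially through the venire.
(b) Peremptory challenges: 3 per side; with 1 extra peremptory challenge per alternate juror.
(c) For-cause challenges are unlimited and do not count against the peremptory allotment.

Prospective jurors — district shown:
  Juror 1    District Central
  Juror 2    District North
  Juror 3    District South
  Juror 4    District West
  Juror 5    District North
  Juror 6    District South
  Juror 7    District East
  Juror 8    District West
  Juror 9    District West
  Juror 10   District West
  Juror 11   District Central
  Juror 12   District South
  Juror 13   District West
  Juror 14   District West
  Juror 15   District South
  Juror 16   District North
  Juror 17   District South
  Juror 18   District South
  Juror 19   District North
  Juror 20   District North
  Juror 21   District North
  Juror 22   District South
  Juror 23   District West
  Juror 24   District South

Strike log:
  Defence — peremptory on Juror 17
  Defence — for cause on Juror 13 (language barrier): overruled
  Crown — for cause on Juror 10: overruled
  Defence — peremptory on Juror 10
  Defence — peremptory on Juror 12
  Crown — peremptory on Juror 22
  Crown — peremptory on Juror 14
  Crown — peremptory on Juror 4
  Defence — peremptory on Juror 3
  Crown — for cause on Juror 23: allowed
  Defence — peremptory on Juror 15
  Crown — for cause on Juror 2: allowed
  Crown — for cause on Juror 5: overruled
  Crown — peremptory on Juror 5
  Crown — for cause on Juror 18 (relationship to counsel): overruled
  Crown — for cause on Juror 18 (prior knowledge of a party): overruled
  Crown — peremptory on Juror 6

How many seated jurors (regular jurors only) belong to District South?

1

Removed: #2, #3, #4, #5, #6, #10, #12, #14, #15, #17, #22, #23.
Seated jurors 1–8: #1, #7, #8, #9, #11, #13, #16, #18 (alternates #19, #20 not counted).
Of those, in District South: #18 → 1.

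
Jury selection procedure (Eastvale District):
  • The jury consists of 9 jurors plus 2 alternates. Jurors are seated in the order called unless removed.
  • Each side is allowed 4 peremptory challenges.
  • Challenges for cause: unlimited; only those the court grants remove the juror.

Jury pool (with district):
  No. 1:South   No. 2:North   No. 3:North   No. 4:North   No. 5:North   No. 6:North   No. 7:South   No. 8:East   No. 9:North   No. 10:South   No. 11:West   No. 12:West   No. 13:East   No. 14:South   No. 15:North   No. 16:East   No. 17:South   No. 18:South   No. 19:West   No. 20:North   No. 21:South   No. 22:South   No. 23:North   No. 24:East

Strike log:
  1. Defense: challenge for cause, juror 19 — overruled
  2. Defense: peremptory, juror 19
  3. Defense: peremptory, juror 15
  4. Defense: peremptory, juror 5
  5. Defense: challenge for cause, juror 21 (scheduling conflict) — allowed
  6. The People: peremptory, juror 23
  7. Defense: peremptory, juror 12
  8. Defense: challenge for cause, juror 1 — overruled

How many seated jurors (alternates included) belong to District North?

Removed: #5, #12, #15, #19, #21, #23.
Seated (11 incl. alternates): #1, #2, #3, #4, #6, #7, #8, #9, #10, #11, #13.
Of those, in District North: #2, #3, #4, #6, #9 → 5.

5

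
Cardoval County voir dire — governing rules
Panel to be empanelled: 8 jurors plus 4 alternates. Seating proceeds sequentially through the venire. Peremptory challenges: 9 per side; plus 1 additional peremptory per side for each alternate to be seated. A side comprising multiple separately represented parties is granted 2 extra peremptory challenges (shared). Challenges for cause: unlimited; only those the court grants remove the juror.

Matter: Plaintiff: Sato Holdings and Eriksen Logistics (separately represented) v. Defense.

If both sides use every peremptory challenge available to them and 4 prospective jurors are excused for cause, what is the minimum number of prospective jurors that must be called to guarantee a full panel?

44

Seats to fill: 8 + 4 alternates = 12.
Peremptories — Plaintiff: 9 + 1×4 + 2 = 15; Defense: 9 + 1×4 = 13; total 28.
For-cause removals: 4.
Minimum venire: 12 + 28 + 4 = 44.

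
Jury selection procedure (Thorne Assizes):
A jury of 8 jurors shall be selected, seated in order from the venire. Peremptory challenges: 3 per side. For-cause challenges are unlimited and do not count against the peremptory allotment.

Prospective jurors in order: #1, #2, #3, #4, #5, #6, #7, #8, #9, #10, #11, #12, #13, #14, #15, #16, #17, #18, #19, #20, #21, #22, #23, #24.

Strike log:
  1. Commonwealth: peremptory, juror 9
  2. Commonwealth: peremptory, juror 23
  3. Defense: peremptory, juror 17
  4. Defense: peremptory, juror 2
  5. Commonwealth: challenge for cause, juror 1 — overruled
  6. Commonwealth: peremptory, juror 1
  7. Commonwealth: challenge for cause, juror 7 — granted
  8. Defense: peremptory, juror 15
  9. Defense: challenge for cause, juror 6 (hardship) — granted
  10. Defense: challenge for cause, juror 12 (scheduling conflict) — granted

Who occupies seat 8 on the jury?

14

Removed: #1, #2, #6, #7, #9, #12, #15, #17, #23.
Seating in order: seats 1–8 → #3, #4, #5, #8, #10, #11, #13, #14.
So seat 8 is #14.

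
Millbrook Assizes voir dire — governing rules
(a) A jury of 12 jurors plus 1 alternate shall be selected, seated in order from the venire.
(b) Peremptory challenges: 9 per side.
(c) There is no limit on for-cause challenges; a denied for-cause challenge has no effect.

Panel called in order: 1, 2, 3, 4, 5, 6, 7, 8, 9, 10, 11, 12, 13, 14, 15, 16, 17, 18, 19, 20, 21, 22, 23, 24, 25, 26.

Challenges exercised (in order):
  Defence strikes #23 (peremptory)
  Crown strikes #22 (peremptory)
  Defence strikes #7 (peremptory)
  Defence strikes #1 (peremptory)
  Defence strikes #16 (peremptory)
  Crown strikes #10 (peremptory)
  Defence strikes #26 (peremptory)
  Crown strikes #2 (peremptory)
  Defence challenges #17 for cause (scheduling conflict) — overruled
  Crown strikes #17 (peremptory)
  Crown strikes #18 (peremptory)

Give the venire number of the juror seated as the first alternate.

Removed: #1, #2, #7, #10, #16, #17, #18, #22, #23, #26.
Filling seats in venire order through position 13: #3, #4, #5, #6, #8, #9, #11, #12, #13, #14, #15, #19, #20.
So alternate 1 is #20.

20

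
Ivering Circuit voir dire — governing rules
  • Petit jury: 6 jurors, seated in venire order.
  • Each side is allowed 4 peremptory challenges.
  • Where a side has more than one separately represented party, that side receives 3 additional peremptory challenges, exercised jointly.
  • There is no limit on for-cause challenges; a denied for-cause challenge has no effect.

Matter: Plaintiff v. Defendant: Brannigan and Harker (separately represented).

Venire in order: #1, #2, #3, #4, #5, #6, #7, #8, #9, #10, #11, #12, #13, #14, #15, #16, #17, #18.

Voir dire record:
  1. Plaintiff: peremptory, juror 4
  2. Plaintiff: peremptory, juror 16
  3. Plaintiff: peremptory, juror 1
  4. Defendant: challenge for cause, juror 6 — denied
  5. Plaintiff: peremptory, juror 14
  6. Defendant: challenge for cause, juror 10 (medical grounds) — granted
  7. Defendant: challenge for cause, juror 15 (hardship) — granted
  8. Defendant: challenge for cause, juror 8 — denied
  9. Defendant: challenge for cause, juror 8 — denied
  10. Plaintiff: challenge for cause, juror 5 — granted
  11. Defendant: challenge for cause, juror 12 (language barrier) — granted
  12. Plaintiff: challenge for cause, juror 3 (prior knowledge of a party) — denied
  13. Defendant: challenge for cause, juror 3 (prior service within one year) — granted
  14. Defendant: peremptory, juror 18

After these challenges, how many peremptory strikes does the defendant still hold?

Defendant allotment: 4 base + 3 multi-party = 7.
Defendant peremptories used: #18 — 1 (for-cause on #6, #10, #15, #8, #8, #12, #3 don't count).
Remaining: 7 − 1 = 6.

6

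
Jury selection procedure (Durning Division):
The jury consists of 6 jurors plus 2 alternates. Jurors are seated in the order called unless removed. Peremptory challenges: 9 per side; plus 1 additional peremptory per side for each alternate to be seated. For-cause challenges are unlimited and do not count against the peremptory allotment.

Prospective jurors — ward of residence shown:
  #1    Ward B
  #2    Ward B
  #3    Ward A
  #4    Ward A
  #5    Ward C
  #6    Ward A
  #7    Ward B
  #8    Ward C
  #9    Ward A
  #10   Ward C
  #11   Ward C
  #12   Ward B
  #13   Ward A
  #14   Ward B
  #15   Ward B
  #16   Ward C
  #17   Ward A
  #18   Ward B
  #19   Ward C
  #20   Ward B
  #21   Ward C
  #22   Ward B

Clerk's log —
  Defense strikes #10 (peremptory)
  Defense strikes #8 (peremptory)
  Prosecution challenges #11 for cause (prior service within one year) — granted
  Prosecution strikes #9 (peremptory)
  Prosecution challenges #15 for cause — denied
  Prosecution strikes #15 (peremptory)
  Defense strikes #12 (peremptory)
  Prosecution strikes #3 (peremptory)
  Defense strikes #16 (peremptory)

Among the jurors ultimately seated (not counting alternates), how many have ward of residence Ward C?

1

Removed: #3, #8, #9, #10, #11, #12, #15, #16.
Seated jurors 1–6: #1, #2, #4, #5, #6, #7 (alternates #13, #14 not counted).
Of those, in Ward C: #5 → 1.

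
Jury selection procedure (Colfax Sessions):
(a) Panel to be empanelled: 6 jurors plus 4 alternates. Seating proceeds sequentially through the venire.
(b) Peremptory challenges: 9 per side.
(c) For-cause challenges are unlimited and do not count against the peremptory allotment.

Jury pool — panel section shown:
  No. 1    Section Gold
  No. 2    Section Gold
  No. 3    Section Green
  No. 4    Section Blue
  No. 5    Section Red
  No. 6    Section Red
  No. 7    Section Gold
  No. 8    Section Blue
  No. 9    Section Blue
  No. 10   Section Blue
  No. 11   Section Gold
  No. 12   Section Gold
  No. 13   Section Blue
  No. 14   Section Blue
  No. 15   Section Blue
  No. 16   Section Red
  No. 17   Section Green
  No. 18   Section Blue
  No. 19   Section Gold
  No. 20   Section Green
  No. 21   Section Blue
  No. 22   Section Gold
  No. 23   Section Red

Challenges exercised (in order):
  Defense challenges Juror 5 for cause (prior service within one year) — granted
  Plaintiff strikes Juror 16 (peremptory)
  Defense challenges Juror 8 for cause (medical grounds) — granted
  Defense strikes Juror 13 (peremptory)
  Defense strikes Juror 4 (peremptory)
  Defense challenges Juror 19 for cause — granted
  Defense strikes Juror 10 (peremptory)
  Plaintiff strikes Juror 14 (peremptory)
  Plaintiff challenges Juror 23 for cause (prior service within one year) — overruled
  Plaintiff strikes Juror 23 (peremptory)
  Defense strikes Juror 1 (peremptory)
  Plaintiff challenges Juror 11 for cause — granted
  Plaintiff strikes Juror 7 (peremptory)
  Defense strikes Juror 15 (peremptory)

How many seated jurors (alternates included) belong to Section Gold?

3

Removed: #1, #4, #5, #7, #8, #10, #11, #13, #14, #15, #16, #19, #23.
Seated (10 incl. alternates): #2, #3, #6, #9, #12, #17, #18, #20, #21, #22.
Of those, in Section Gold: #2, #12, #22 → 3.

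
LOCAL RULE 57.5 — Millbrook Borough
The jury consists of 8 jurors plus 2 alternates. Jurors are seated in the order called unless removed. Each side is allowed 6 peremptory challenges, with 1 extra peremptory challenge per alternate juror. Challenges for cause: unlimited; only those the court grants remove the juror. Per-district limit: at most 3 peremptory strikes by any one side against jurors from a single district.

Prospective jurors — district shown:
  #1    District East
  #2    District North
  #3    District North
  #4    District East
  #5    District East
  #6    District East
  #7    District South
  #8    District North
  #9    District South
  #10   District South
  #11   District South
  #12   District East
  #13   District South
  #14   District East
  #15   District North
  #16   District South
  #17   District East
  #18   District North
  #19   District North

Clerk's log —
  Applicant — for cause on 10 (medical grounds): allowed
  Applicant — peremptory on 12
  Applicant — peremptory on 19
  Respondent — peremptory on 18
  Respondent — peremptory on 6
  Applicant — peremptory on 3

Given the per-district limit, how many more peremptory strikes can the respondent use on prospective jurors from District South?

Respondent peremptories so far: #18, #6 — 2 of 8 used, 6 left overall.
Against District South: none yet — per-district cap 3 leaves 3.
Binding limit: min(6, 3) = 3.

3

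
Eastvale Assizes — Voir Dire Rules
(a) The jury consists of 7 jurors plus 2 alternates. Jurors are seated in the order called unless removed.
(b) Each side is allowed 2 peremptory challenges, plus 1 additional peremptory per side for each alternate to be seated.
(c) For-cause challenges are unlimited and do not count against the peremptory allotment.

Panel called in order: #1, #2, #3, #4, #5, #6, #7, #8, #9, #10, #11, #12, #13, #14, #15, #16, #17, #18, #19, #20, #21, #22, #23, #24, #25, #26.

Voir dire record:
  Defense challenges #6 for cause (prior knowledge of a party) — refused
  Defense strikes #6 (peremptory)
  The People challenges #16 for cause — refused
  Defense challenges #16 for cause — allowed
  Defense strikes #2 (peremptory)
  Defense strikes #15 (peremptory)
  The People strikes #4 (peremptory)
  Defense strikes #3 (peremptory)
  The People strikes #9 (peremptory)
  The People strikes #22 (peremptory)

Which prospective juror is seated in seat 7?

Removed: #2, #3, #4, #6, #9, #15, #16, #22.
Filling seats in venire order through position 7: #1, #5, #7, #8, #10, #11, #12.
So seat 7 is #12.

12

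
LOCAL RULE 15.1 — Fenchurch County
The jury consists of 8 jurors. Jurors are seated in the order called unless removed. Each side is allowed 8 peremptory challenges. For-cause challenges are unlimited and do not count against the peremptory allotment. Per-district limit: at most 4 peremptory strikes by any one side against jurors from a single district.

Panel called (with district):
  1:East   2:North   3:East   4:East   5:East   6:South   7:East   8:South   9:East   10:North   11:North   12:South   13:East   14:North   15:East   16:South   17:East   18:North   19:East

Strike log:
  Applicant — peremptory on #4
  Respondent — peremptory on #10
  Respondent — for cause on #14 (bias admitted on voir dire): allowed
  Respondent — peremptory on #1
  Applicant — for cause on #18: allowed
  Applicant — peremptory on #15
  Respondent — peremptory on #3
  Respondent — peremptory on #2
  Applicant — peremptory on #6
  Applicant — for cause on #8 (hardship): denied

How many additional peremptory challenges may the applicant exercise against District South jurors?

3

Applicant peremptories so far: #4, #15, #6 — 3 of 8 used, 5 left overall.
Against District South: #6 — 1 used; per-district cap 4 leaves 3.
Binding limit: min(5, 3) = 3.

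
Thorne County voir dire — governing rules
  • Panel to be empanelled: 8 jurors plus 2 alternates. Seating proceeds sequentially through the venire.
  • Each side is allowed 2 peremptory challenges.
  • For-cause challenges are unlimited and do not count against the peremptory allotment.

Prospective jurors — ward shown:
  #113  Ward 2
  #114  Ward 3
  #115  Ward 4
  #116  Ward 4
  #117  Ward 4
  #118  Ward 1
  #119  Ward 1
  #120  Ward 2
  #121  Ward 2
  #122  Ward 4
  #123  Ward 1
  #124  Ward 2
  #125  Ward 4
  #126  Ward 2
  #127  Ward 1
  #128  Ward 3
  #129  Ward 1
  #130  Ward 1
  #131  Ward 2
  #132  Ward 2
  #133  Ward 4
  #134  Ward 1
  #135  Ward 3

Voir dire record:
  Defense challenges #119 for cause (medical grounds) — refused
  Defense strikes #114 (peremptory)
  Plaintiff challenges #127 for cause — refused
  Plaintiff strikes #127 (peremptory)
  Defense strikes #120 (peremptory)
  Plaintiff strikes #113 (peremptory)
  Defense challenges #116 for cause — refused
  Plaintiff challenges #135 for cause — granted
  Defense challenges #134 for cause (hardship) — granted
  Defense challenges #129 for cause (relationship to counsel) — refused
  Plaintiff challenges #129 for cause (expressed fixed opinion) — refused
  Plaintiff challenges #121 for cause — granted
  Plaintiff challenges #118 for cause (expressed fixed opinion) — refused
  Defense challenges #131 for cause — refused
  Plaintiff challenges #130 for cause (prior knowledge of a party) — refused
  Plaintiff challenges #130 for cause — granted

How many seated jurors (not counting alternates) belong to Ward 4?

4

Removed: #113, #114, #120, #121, #127, #130, #134, #135.
Seated jurors 1–8: #115, #116, #117, #118, #119, #122, #123, #124 (alternates #125, #126 not counted).
Of those, in Ward 4: #115, #116, #117, #122 → 4.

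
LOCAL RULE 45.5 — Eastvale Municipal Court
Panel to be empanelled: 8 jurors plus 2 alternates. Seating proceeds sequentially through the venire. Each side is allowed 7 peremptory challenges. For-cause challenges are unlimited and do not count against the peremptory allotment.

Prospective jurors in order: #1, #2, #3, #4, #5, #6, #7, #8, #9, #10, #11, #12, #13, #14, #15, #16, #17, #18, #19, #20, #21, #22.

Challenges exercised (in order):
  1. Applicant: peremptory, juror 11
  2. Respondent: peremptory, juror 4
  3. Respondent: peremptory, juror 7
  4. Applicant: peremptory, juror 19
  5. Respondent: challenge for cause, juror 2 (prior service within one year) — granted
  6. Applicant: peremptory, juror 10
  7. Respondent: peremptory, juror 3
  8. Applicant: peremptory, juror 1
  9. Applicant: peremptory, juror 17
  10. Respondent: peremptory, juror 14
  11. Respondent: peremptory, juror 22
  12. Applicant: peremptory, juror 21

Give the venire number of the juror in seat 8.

Removed: #1, #2, #3, #4, #7, #10, #11, #14, #17, #19, #21, #22.
Seating in order: seats 1–8 → #5, #6, #8, #9, #12, #13, #15, #16; alternates → #18, #20.
So seat 8 is #16.

16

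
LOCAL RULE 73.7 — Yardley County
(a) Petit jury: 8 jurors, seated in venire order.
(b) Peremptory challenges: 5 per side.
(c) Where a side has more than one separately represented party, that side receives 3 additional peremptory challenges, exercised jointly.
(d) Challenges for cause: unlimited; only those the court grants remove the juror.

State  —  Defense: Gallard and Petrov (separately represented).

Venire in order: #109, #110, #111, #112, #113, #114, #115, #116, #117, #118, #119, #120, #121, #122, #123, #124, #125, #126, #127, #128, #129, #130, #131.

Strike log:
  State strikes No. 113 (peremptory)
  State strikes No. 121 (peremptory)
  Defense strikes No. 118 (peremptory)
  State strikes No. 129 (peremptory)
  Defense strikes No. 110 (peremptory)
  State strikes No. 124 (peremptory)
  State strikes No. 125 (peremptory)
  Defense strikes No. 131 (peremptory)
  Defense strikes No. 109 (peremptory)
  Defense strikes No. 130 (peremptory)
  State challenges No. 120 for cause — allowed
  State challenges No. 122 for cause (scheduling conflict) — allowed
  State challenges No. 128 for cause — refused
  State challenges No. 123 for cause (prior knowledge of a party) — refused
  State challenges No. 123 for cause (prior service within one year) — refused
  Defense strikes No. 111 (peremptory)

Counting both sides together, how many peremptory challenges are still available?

State allotment: 5. Defense allotment: 5 base + 3 multi-party = 8.
State peremptories used: #113, #121, #129, #124, #125 — 5 (for-cause on #120, #122, #128, #123, #123 don't count).
Defense peremptories used: #118, #110, #131, #109, #130, #111 — 6.
Remaining: (5 − 5) + (8 − 6) = 2.

2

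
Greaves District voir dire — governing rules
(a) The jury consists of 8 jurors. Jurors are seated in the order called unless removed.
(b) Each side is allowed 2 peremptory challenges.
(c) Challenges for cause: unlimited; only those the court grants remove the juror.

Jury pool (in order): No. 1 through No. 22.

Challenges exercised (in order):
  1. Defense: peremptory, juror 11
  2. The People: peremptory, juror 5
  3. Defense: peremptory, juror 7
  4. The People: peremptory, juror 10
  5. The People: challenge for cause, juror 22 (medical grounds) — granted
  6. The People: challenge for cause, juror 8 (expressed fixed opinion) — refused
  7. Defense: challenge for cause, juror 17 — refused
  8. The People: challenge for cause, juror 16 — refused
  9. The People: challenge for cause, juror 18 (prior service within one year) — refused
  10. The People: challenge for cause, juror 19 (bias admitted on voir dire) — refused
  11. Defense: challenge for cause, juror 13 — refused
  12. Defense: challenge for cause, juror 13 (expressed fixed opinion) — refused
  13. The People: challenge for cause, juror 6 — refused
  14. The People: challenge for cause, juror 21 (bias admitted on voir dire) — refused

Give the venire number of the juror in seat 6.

8

Removed: #5, #7, #10, #11, #22. (#6, #8, #13, #16, #17, #18, #19, #21 stay — for-cause denied.)
Seating in order: seats 1–8 → #1, #2, #3, #4, #6, #8, #9, #12.
So seat 6 is #8.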